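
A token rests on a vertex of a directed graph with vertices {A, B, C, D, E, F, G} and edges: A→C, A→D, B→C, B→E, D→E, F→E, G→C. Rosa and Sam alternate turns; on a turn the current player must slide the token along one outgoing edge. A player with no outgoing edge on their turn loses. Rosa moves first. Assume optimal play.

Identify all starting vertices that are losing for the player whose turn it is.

C, E

Build the W/L table. Terminal = L. A non-terminal position is W if it has a move to some L; otherwise it is L.
Every edge goes from a vertex to one that appears earlier in the order E, C, B, D, G, F, A, so processing vertices in that order labels each vertex after all of its successors.
E: no outgoing edge → L
C: no outgoing edge → L
B: →C(L), so W
D: →E(L), so W
G: →C(L), so W
F: →E(L), so W
A: →C(L), so W
Reading off the rows marked L gives the requested list; there are 2 such vertices.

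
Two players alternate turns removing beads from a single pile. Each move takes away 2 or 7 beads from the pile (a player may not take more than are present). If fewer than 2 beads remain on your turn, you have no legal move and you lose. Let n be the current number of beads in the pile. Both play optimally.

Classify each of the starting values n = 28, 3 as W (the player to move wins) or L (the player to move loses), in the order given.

28: L, 3: W

Use the standard recursion: the mover loses at a terminal position; elsewhere, the mover wins exactly when some move hands the opponent an L position.
n=0: no move → L
n=1: no move → L
n=2: W (go to 0, an L position)
n=3: W (go to 1, an L position)
n=4: L (sole option 2(W) is W)
n=5: L (sole option 3(W) is W)
n=6: W (go to 4, an L position)
n=7: W (go to 5, an L position)
n=8: W (go to 1, an L position)
n=9: L (options 7(W), 2(W) are all W)
n=10: L (options 8(W), 3(W) are all W)
n=11: W (go to 9, an L position)
n=12: W (go to 10, an L position)
n=13: L (options 11(W), 6(W) are all W)
n=14: L (options 12(W), 7(W) are all W)
n=15: W (go to 13, an L position)
n=16: W (go to 14, an L position)
n=17: W (go to 10, an L position)
n=18: L (options 16(W), 11(W) are all W)
n=19: L (options 17(W), 12(W) are all W)
n=20: W (go to 18, an L position)
n=21: W (go to 19, an L position)
n=22: L (options 20(W), 15(W) are all W)
n=23: L (options 21(W), 16(W) are all W)
n=24: W (go to 22, an L position)
n=25: W (go to 23, an L position)
n=26: W (go to 19, an L position)
n=27: L (options 25(W), 20(W) are all W)
n=28: L (options 26(W), 21(W) are all W)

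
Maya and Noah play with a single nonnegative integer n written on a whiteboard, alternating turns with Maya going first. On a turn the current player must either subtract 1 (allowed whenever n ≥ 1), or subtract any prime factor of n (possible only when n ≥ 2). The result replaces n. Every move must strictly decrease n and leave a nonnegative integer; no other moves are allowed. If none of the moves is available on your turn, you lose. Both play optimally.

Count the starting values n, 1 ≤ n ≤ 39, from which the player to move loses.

9

Positions with no move are L. A position that does have a move is losing for the player to move precisely when every available move leads to a winning position for the opponent. Fill in the labels:
n=0: no move → L
n=1: reaches L-position 0 → W
n=2: reaches L-position 0 → W
n=3: reaches L-position 0 → W
n=4: only reaches 2(W), 3(W), all W → L
n=5: reaches L-position 0 → W
n=6: reaches L-position 4 → W
n=7: reaches L-position 0 → W
n=8: only reaches 6(W), 7(W), all W → L
n=9: reaches L-position 8 → W
n=10: reaches L-position 8 → W
n=11: reaches L-position 0 → W
n=12: only reaches 9(W), 10(W), 11(W), all W → L
n=13: reaches L-position 0 → W
n=14: reaches L-position 12 → W
n=15: reaches L-position 12 → W
n=16: only reaches 14(W), 15(W), all W → L
n=17: reaches L-position 0 → W
n=18: reaches L-position 16 → W
n=19: reaches L-position 0 → W
n=20: only reaches 15(W), 18(W), 19(W), all W → L
n=21: reaches L-position 20 → W
n=22: reaches L-position 20 → W
n=23: reaches L-position 0 → W
n=24: only reaches 21(W), 22(W), 23(W), all W → L
n=25: reaches L-position 20 → W
n=26: reaches L-position 24 → W
n=27: reaches L-position 24 → W
n=28: only reaches 21(W), 26(W), 27(W), all W → L
n=29: reaches L-position 0 → W
n=30: reaches L-position 28 → W
n=31: reaches L-position 0 → W
n=32: only reaches 30(W), 31(W), all W → L
n=33: reaches L-position 32 → W
n=34: reaches L-position 32 → W
n=35: reaches L-position 28 → W
n=36: only reaches 33(W), 34(W), 35(W), all W → L
n=37: reaches L-position 0 → W
n=38: reaches L-position 36 → W
n=39: reaches L-position 36 → W
L entries with 1 ≤ n ≤ 39 (n=0 is outside the asked range and is not counted): n = 4, 8, 12, 16, 20, 24, 28, 32, 36; that makes 9.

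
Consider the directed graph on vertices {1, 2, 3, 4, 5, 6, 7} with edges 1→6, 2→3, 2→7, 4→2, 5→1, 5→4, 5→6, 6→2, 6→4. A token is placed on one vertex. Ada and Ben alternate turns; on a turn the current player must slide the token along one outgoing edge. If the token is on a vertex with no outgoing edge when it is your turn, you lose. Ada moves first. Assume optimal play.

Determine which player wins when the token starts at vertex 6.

Ada wins.

Positions with no move are L. A position that does have a move is losing for the player to move precisely when every available move leads to a winning position for the opponent. Fill in the labels:
Every edge goes from a vertex to one that appears earlier in the order 7, 3, 2, 4, 6, 1, 5, so processing vertices in that order labels each vertex after all of its successors.
7: no outgoing edge → L
3: no outgoing edge → L
2: reaches L-position 3 → W
4: only reaches 2(W), which is W → L
6: reaches L-position 4 → W
1: only reaches 6(W), which is W → L
5: reaches L-position 1 → W
From 6 Ada can move to 4, reaching an L position.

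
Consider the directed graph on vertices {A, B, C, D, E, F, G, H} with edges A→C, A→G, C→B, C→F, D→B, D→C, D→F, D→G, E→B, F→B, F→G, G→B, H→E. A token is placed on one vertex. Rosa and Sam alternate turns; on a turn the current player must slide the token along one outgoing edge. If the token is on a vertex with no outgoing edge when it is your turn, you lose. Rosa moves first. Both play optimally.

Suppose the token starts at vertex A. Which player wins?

Work bottom-up. With no move the player to move loses. Otherwise the position is W if at least one move leads to an L position for the opponent, and L if every move leads to a W.
Every edge goes from a vertex to one that appears earlier in the order B, E, H, G, F, C, A, D, so processing vertices in that order labels each vertex after all of its successors.
B: no outgoing edge → L
E: can move to B, which is L ⇒ W
H: the only move is to E(W), a W ⇒ L
G: can move to B, which is L ⇒ W
F: can move to B, which is L ⇒ W
C: can move to B, which is L ⇒ W
A: moves to C(W), G(W); every one is W ⇒ L
D: can move to B, which is L ⇒ W
The starting position A is L: whatever Rosa does, the opponent receives a W position.

Sam wins.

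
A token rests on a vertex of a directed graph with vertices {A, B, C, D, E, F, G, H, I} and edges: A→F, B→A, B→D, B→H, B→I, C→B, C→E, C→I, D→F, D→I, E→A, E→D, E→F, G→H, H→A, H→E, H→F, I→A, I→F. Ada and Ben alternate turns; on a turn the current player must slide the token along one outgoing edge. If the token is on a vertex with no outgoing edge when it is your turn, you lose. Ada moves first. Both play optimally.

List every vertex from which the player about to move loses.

B, F, G

Positions with no move are L. A position that does have a move is losing for the player to move precisely when every available move leads to a winning position for the opponent. Fill in the labels:
Every edge goes from a vertex to one that appears earlier in the order F, A, I, D, E, H, B, C, G, so processing vertices in that order labels each vertex after all of its successors.
F: no outgoing edge → L
A: reaches L-position F → W
I: reaches L-position F → W
D: reaches L-position F → W
E: reaches L-position F → W
H: reaches L-position F → W
B: only reaches H(W), D(W), I(W), A(W), all W → L
C: reaches L-position B → W
G: only reaches H(W), which is W → L
Reading off the rows marked L gives the requested list; there are 3 such vertices.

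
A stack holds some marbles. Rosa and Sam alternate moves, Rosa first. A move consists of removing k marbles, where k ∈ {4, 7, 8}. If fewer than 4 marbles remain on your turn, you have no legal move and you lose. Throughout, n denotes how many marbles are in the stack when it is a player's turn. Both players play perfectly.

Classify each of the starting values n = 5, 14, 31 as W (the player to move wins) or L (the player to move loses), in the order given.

Build the W/L table. Terminal = L. A non-terminal position is W if it has a move to some L; otherwise it is L.
n=0: no move → L
n=1: no move → L
n=2: no move → L
n=3: no move → L
n=4: reaches L-position 0 → W
n=5: reaches L-position 1 → W
n=6: reaches L-position 2 → W
n=7: reaches L-position 3 → W
n=8: reaches L-position 1 → W
n=9: reaches L-position 2 → W
n=10: reaches L-position 3 → W
n=11: reaches L-position 3 → W
n=12: only reaches 8(W), 5(W), 4(W), all W → L
n=13: only reaches 9(W), 6(W), 5(W), all W → L
n=14: only reaches 10(W), 7(W), 6(W), all W → L
n=15: only reaches 11(W), 8(W), 7(W), all W → L
n=16: reaches L-position 12 → W
n=17: reaches L-position 13 → W
n=18: reaches L-position 14 → W
n=19: reaches L-position 15 → W
n=20: reaches L-position 13 → W
n=21: reaches L-position 14 → W
n=22: reaches L-position 15 → W
n=23: reaches L-position 15 → W
n=24: only reaches 20(W), 17(W), 16(W), all W → L
n=25: only reaches 21(W), 18(W), 17(W), all W → L
n=26: only reaches 22(W), 19(W), 18(W), all W → L
n=27: only reaches 23(W), 20(W), 19(W), all W → L
n=28: reaches L-position 24 → W
n=29: reaches L-position 25 → W
n=30: reaches L-position 26 → W
n=31: reaches L-position 27 → W

5: W, 14: L, 31: W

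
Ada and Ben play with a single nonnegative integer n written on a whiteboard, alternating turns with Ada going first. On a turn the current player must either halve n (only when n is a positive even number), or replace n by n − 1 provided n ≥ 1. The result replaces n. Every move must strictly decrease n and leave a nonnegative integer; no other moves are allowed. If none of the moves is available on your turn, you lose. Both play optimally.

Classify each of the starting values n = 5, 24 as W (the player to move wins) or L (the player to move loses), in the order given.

Work bottom-up. With no move the player to move loses. Otherwise the position is W if at least one move leads to an L position for the opponent, and L if every move leads to a W.
n=0: no move → L
n=1: can move to 0, which is L ⇒ W
n=2: the only move is to 1(W), a W ⇒ L
n=3: can move to 2, which is L ⇒ W
n=4: can move to 2, which is L ⇒ W
n=5: the only move is to 4(W), a W ⇒ L
n=6: can move to 5, which is L ⇒ W
n=7: the only move is to 6(W), a W ⇒ L
n=8: can move to 7, which is L ⇒ W
n=9: the only move is to 8(W), a W ⇒ L
n=10: can move to 5, which is L ⇒ W
n=11: the only move is to 10(W), a W ⇒ L
n=12: can move to 11, which is L ⇒ W
n=13: the only move is to 12(W), a W ⇒ L
n=14: can move to 7, which is L ⇒ W
n=15: the only move is to 14(W), a W ⇒ L
n=16: can move to 15, which is L ⇒ W
n=17: the only move is to 16(W), a W ⇒ L
n=18: can move to 9, which is L ⇒ W
n=19: the only move is to 18(W), a W ⇒ L
n=20: can move to 19, which is L ⇒ W
n=21: the only move is to 20(W), a W ⇒ L
n=22: can move to 11, which is L ⇒ W
n=23: the only move is to 22(W), a W ⇒ L
n=24: can move to 23, which is L ⇒ W

5: L, 24: W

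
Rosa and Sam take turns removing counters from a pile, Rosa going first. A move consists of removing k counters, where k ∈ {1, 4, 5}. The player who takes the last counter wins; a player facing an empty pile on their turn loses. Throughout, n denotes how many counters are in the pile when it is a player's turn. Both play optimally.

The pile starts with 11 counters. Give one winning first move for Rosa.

Build the W/L table. Terminal = L. A non-terminal position is W if it has a move to some L; otherwise it is L.
n=0: no move → L
n=1: reaches L-position 0 → W
n=2: only reaches 1(W), which is W → L
n=3: reaches L-position 2 → W
n=4: reaches L-position 0 → W
n=5: reaches L-position 0 → W
n=6: reaches L-position 2 → W
n=7: reaches L-position 2 → W
n=8: only reaches 7(W), 4(W), 3(W), all W → L
n=9: reaches L-position 8 → W
n=10: only reaches 9(W), 6(W), 5(W), all W → L
n=11: reaches L-position 10 → W
From 11, the L positions reachable in one move are: 10.

Remove 1, leaving 10.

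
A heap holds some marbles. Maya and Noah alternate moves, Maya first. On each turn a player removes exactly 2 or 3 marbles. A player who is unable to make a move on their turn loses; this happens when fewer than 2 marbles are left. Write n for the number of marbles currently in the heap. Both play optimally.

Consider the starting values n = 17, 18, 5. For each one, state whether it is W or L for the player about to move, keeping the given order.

Classify positions by backward induction: terminal positions (no move available) are L. From any other position, the mover wins iff some move reaches an L.
n=0: no move → L
n=1: no move → L
n=2: reaches L-position 0 → W
n=3: reaches L-position 1 → W
n=4: reaches L-position 1 → W
n=5: only reaches 3(W), 2(W), all W → L
n=6: only reaches 4(W), 3(W), all W → L
n=7: reaches L-position 5 → W
n=8: reaches L-position 6 → W
n=9: reaches L-position 6 → W
n=10: only reaches 8(W), 7(W), all W → L
n=11: only reaches 9(W), 8(W), all W → L
n=12: reaches L-position 10 → W
n=13: reaches L-position 11 → W
n=14: reaches L-position 11 → W
n=15: only reaches 13(W), 12(W), all W → L
n=16: only reaches 14(W), 13(W), all W → L
n=17: reaches L-position 15 → W
n=18: reaches L-position 16 → W

17: W, 18: W, 5: L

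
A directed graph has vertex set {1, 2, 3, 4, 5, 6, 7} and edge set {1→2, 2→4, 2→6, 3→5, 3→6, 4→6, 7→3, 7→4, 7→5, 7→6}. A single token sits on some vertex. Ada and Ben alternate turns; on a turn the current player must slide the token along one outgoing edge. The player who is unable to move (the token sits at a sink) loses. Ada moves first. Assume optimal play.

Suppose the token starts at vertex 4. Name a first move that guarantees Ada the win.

Move to 6.

Positions with no move are L. A position that does have a move is losing for the player to move precisely when every available move leads to a winning position for the opponent. Fill in the labels:
Every edge goes from a vertex to one that appears earlier in the order 6, 5, 3, 4, 7, 2, 1, so processing vertices in that order labels each vertex after all of its successors.
6: no outgoing edge → L
5: no outgoing edge → L
3: W (go to 5, an L position)
4: W (go to 6, an L position)
7: W (go to 5, an L position)
2: W (go to 6, an L position)
1: L (sole option 2(W) is W)
From 4, the L positions reachable in one move are: 6.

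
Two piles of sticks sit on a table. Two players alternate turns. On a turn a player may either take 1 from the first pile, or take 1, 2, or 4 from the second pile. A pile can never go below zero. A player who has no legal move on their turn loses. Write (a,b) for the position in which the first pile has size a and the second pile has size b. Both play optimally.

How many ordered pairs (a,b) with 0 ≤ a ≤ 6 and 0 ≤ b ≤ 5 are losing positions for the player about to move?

Classify positions by backward induction: terminal positions (no move available) are L. From any other position, the mover wins iff some move reaches an L.
Every move lowers a or b (never raises either), so fill the grid row by row in increasing a, and left to right within a row: each cell's successors are then already labelled.
      b=0  b=1  b=2  b=3  b=4  b=5
a=0:    L    W    W    L    W    W
a=1:    W    L    W    W    L    W
a=2:    L    W    W    L    W    W
a=3:    W    L    W    W    L    W
a=4:    L    W    W    L    W    W
a=5:    W    L    W    W    L    W
a=6:    L    W    W    L    W    W
Cells with no legal move (terminal, hence L): (0,0).
The remaining L cells, each justified by listing all of its moves:
(0,3): only reaches (0,2)(W), (0,1)(W), all W → L
(1,1): only reaches (0,1)(W), (1,0)(W), all W → L
(1,4): only reaches (0,4)(W), (1,3)(W), (1,2)(W), (1,0)(W), all W → L
(2,0): only reaches (1,0)(W), which is W → L
(2,3): only reaches (1,3)(W), (2,2)(W), (2,1)(W), all W → L
(3,1): only reaches (2,1)(W), (3,0)(W), all W → L
(3,4): only reaches (2,4)(W), (3,3)(W), (3,2)(W), (3,0)(W), all W → L
(4,0): only reaches (3,0)(W), which is W → L
(4,3): only reaches (3,3)(W), (4,2)(W), (4,1)(W), all W → L
(5,1): only reaches (4,1)(W), (5,0)(W), all W → L
(5,4): only reaches (4,4)(W), (5,3)(W), (5,2)(W), (5,0)(W), all W → L
(6,0): only reaches (5,0)(W), which is W → L
(6,3): only reaches (5,3)(W), (6,2)(W), (6,1)(W), all W → L
Every other cell has at least one move into one of the L cells above, so it is W.
L cells per row: a=0: 2, a=1: 2, a=2: 2, a=3: 2, a=4: 2, a=5: 2, a=6: 2; total 14.

14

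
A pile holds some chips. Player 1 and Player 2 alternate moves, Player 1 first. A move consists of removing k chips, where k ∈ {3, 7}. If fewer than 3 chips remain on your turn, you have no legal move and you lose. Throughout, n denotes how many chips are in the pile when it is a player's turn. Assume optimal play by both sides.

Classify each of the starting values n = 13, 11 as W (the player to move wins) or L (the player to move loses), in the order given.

13: W, 11: L

Use the standard recursion: the mover loses at a terminal position; elsewhere, the mover wins exactly when some move hands the opponent an L position.
n=0: no move → L
n=1: no move → L
n=2: no move → L
n=3: →0(L), so W
n=4: →1(L), so W
n=5: →2(L), so W
n=6: →3(W) only, which is W, so L
n=7: →0(L), so W
n=8: →1(L), so W
n=9: →6(L), so W
n=10: →7(W), 3(W) — all W, so L
n=11: →8(W), 4(W) — all W, so L
n=12: →9(W), 5(W) — all W, so L
n=13: →10(L), so W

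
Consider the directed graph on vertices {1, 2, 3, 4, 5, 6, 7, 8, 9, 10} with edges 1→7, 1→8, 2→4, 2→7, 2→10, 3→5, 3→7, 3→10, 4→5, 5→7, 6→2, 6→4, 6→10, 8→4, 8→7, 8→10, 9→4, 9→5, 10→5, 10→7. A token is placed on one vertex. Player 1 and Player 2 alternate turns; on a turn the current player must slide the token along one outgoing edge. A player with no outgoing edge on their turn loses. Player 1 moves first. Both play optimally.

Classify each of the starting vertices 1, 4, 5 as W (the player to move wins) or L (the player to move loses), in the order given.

1: W, 4: L, 5: W

Build the W/L table. Terminal = L. A non-terminal position is W if it has a move to some L; otherwise it is L.
Every edge goes from a vertex to one that appears earlier in the order 7, 5, 10, 3, 4, 8, 2, 1, 9, 6, so processing vertices in that order labels each vertex after all of its successors.
7: no outgoing edge → L
5: can move to 7, which is L ⇒ W
10: can move to 7, which is L ⇒ W
3: can move to 7, which is L ⇒ W
4: the only move is to 5(W), a W ⇒ L
8: can move to 4, which is L ⇒ W
2: can move to 4, which is L ⇒ W
1: can move to 7, which is L ⇒ W
9: can move to 4, which is L ⇒ W
6: can move to 4, which is L ⇒ W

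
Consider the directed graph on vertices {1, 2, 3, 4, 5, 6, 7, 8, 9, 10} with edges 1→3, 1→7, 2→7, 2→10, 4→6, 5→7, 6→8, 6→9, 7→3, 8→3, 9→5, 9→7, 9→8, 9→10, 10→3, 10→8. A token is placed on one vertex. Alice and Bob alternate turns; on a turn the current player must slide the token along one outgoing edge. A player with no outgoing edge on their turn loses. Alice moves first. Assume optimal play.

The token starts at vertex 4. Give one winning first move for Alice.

Move to 6.

Work bottom-up. With no move the player to move loses. Otherwise the position is W if at least one move leads to an L position for the opponent, and L if every move leads to a W.
Every edge goes from a vertex to one that appears earlier in the order 3, 7, 1, 8, 10, 5, 2, 9, 6, 4, so processing vertices in that order labels each vertex after all of its successors.
3: no outgoing edge → L
7: reaches L-position 3 → W
1: reaches L-position 3 → W
8: reaches L-position 3 → W
10: reaches L-position 3 → W
5: only reaches 7(W), which is W → L
2: only reaches 10(W), 7(W), all W → L
9: reaches L-position 5 → W
6: only reaches 9(W), 8(W), all W → L
4: reaches L-position 6 → W
From 4, the L positions reachable in one move are: 6.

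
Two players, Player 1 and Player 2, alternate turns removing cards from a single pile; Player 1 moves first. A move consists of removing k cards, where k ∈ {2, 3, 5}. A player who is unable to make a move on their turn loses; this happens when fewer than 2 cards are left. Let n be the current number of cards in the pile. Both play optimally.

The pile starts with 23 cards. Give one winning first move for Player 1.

Positions with no move are L. A position that does have a move is losing for the player to move precisely when every available move leads to a winning position for the opponent. Fill in the labels:
n=0: no move → L
n=1: no move → L
n=2: reaches L-position 0 → W
n=3: reaches L-position 1 → W
n=4: reaches L-position 1 → W
n=5: reaches L-position 0 → W
n=6: reaches L-position 1 → W
n=7: only reaches 5(W), 4(W), 2(W), all W → L
n=8: only reaches 6(W), 5(W), 3(W), all W → L
n=9: reaches L-position 7 → W
n=10: reaches L-position 8 → W
n=11: reaches L-position 8 → W
n=12: reaches L-position 7 → W
n=13: reaches L-position 8 → W
n=14: only reaches 12(W), 11(W), 9(W), all W → L
n=15: only reaches 13(W), 12(W), 10(W), all W → L
n=16: reaches L-position 14 → W
n=17: reaches L-position 15 → W
n=18: reaches L-position 15 → W
n=19: reaches L-position 14 → W
n=20: reaches L-position 15 → W
n=21: only reaches 19(W), 18(W), 16(W), all W → L
n=22: only reaches 20(W), 19(W), 17(W), all W → L
n=23: reaches L-position 21 → W
From 23, the L positions reachable in one move are: 21.

Remove 2, leaving 21.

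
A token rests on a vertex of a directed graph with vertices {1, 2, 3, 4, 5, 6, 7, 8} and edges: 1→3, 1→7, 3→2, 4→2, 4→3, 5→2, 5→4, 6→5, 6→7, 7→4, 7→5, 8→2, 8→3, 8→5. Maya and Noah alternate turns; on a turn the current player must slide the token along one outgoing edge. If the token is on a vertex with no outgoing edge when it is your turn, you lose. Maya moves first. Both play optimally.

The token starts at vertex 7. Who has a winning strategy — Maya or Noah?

Build the W/L table. Terminal = L. A non-terminal position is W if it has a move to some L; otherwise it is L.
Every edge goes from a vertex to one that appears earlier in the order 2, 3, 4, 5, 7, 1, 6, 8, so processing vertices in that order labels each vertex after all of its successors.
2: no outgoing edge → L
3: W (go to 2, an L position)
4: W (go to 2, an L position)
5: W (go to 2, an L position)
7: L (options 5(W), 4(W) are all W)
1: W (go to 7, an L position)
6: W (go to 7, an L position)
8: W (go to 2, an L position)
Every move from 7 reaches a W position, so the mover loses.

Noah wins.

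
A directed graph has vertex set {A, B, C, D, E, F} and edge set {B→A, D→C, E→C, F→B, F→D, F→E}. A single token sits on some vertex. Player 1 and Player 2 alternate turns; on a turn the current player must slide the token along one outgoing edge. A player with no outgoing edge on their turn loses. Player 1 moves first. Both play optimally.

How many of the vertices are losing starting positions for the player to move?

Work bottom-up. With no move the player to move loses. Otherwise the position is W if at least one move leads to an L position for the opponent, and L if every move leads to a W.
Every edge goes from a vertex to one that appears earlier in the order C, A, E, B, D, F, so processing vertices in that order labels each vertex after all of its successors.
C: no outgoing edge → L
A: no outgoing edge → L
E: W (go to C, an L position)
B: W (go to A, an L position)
D: W (go to C, an L position)
F: L (options D(W), B(W), E(W) are all W)
The L vertices are A, C, F; that is 3 in all.

3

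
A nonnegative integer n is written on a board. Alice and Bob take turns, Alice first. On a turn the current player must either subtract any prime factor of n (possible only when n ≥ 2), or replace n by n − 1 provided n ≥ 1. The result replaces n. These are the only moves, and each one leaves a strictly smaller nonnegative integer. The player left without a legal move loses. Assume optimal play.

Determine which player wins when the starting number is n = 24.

Bob wins.

Build the W/L table. Terminal = L. A non-terminal position is W if it has a move to some L; otherwise it is L.
n=0: no move → L
n=1: can move to 0, which is L ⇒ W
n=2: can move to 0, which is L ⇒ W
n=3: can move to 0, which is L ⇒ W
n=4: moves to 2(W), 3(W); every one is W ⇒ L
n=5: can move to 0, which is L ⇒ W
n=6: can move to 4, which is L ⇒ W
n=7: can move to 0, which is L ⇒ W
n=8: moves to 6(W), 7(W); every one is W ⇒ L
n=9: can move to 8, which is L ⇒ W
n=10: can move to 8, which is L ⇒ W
n=11: can move to 0, which is L ⇒ W
n=12: moves to 9(W), 10(W), 11(W); every one is W ⇒ L
n=13: can move to 0, which is L ⇒ W
n=14: can move to 12, which is L ⇒ W
n=15: can move to 12, which is L ⇒ W
n=16: moves to 14(W), 15(W); every one is W ⇒ L
n=17: can move to 0, which is L ⇒ W
n=18: can move to 16, which is L ⇒ W
n=19: can move to 0, which is L ⇒ W
n=20: moves to 15(W), 18(W), 19(W); every one is W ⇒ L
n=21: can move to 20, which is L ⇒ W
n=22: can move to 20, which is L ⇒ W
n=23: can move to 0, which is L ⇒ W
n=24: moves to 21(W), 22(W), 23(W); every one is W ⇒ L
The starting position 24 is L: whatever Alice does, the opponent receives a W position.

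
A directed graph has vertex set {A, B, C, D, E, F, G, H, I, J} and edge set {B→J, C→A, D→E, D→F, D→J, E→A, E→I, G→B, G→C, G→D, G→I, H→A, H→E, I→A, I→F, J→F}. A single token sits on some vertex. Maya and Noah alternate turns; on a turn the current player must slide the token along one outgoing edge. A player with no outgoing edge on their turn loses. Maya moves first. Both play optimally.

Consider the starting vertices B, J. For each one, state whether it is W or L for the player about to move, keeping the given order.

B: L, J: W

Label each position W (a win for the player to move) or L (a loss). A position with no legal move is L; any other position is W exactly when some move reaches an L, and L when every move reaches a W.
Every edge goes from a vertex to one that appears earlier in the order A, F, I, J, E, H, D, C, B, G, so processing vertices in that order labels each vertex after all of its successors.
A: no outgoing edge → L
F: no outgoing edge → L
I: can move to F, which is L ⇒ W
J: can move to F, which is L ⇒ W
E: can move to A, which is L ⇒ W
H: can move to A, which is L ⇒ W
D: can move to F, which is L ⇒ W
C: can move to A, which is L ⇒ W
B: the only move is to J(W), a W ⇒ L
G: can move to B, which is L ⇒ W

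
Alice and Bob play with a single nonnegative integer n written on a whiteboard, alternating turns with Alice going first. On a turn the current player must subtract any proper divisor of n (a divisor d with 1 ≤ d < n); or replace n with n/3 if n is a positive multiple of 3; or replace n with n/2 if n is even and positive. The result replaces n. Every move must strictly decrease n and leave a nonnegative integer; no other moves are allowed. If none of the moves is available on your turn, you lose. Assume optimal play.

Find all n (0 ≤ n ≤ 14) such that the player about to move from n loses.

0, 1, 4, 7, 9, 11, 13

Use the standard recursion: the mover loses at a terminal position; elsewhere, the mover wins exactly when some move hands the opponent an L position.
n=0: no move → L
n=1: no move → L
n=2: can move to 1, which is L ⇒ W
n=3: can move to 1, which is L ⇒ W
n=4: moves to 2(W), 3(W); every one is W ⇒ L
n=5: can move to 4, which is L ⇒ W
n=6: can move to 4, which is L ⇒ W
n=7: the only move is to 6(W), a W ⇒ L
n=8: can move to 4, which is L ⇒ W
n=9: moves to 3(W), 6(W), 8(W); every one is W ⇒ L
n=10: can move to 9, which is L ⇒ W
n=11: the only move is to 10(W), a W ⇒ L
n=12: can move to 4, which is L ⇒ W
n=13: the only move is to 12(W), a W ⇒ L
n=14: can move to 7, which is L ⇒ W
The losing starting values of n are exactly the entries labelled L in this table (7 of them).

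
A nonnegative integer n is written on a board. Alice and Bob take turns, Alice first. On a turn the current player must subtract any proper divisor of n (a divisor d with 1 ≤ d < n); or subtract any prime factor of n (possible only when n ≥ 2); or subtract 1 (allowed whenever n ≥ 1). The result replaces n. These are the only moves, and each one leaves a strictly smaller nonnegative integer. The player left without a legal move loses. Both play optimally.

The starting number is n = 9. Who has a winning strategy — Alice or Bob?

Use the standard recursion: the mover loses at a terminal position; elsewhere, the mover wins exactly when some move hands the opponent an L position.
n=0: no move → L
n=1: →0(L), so W
n=2: →0(L), so W
n=3: →0(L), so W
n=4: →2(W), 3(W) — all W, so L
n=5: →0(L), so W
n=6: →4(L), so W
n=7: →0(L), so W
n=8: →4(L), so W
n=9: →6(W), 8(W) — all W, so L
The starting position 9 is L: whatever Alice does, the opponent receives a W position.

Bob wins.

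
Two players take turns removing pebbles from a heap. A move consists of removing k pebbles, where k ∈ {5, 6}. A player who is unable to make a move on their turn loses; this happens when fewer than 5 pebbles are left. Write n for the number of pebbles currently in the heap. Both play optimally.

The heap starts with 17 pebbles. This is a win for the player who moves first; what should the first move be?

Remove 5, leaving 12.

Classify positions by backward induction: terminal positions (no move available) are L. From any other position, the mover wins iff some move reaches an L.
n=0: no move → L
n=1: no move → L
n=2: no move → L
n=3: no move → L
n=4: no move → L
n=5: W (go to 0, an L position)
n=6: W (go to 1, an L position)
n=7: W (go to 2, an L position)
n=8: W (go to 3, an L position)
n=9: W (go to 4, an L position)
n=10: W (go to 4, an L position)
n=11: L (options 6(W), 5(W) are all W)
n=12: L (options 7(W), 6(W) are all W)
n=13: L (options 8(W), 7(W) are all W)
n=14: L (options 9(W), 8(W) are all W)
n=15: L (options 10(W), 9(W) are all W)
n=16: W (go to 11, an L position)
n=17: W (go to 12, an L position)
From 17, the L positions reachable in one move are: 12, 11. Any move reaching one of these is winning.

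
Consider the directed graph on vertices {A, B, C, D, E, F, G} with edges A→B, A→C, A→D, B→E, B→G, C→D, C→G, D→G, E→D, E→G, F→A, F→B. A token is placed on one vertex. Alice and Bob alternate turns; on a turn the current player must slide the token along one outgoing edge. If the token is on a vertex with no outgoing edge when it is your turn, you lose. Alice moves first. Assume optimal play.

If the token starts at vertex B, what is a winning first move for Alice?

Move to G.

Positions with no move are L. A position that does have a move is losing for the player to move precisely when every available move leads to a winning position for the opponent. Fill in the labels:
Every edge goes from a vertex to one that appears earlier in the order G, D, E, B, C, A, F, so processing vertices in that order labels each vertex after all of its successors.
G: no outgoing edge → L
D: →G(L), so W
E: →G(L), so W
B: →G(L), so W
C: →G(L), so W
A: →C(W), B(W), D(W) — all W, so L
F: →A(L), so W
From B, the L positions reachable in one move are: G.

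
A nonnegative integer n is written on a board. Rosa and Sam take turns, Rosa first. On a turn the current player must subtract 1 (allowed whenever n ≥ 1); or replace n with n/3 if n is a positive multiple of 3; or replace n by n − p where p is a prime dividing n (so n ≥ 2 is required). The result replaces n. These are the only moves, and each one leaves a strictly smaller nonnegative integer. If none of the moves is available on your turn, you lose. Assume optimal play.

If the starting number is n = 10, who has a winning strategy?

Rosa wins.

Build the W/L table. Terminal = L. A non-terminal position is W if it has a move to some L; otherwise it is L.
n=0: no move → L
n=1: can move to 0, which is L ⇒ W
n=2: can move to 0, which is L ⇒ W
n=3: can move to 0, which is L ⇒ W
n=4: moves to 2(W), 3(W); every one is W ⇒ L
n=5: can move to 0, which is L ⇒ W
n=6: can move to 4, which is L ⇒ W
n=7: can move to 0, which is L ⇒ W
n=8: moves to 6(W), 7(W); every one is W ⇒ L
n=9: can move to 8, which is L ⇒ W
n=10: can move to 8, which is L ⇒ W
From 10 Rosa can move to 8, reaching an L position.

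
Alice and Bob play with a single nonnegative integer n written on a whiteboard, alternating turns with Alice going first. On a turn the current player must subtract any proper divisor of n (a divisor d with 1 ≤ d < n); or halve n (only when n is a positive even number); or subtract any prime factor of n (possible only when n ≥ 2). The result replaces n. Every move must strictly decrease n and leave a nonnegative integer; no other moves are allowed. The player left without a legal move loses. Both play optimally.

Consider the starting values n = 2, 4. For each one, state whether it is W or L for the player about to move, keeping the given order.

2: W, 4: L

Classify positions by backward induction: terminal positions (no move available) are L. From any other position, the mover wins iff some move reaches an L.
n=0: no move → L
n=1: no move → L
n=2: W (go to 0, an L position)
n=3: W (go to 0, an L position)
n=4: L (options 2(W), 3(W) are all W)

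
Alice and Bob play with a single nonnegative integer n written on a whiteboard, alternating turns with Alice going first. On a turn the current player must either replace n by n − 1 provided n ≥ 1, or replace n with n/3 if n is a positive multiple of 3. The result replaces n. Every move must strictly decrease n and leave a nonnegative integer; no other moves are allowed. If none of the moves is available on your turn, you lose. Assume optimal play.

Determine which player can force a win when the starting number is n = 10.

Alice wins.

Positions with no move are L. A position that does have a move is losing for the player to move precisely when every available move leads to a winning position for the opponent. Fill in the labels:
n=0: no move → L
n=1: can move to 0, which is L ⇒ W
n=2: the only move is to 1(W), a W ⇒ L
n=3: can move to 2, which is L ⇒ W
n=4: the only move is to 3(W), a W ⇒ L
n=5: can move to 4, which is L ⇒ W
n=6: can move to 2, which is L ⇒ W
n=7: the only move is to 6(W), a W ⇒ L
n=8: can move to 7, which is L ⇒ W
n=9: moves to 3(W), 8(W); every one is W ⇒ L
n=10: can move to 9, which is L ⇒ W
The starting position 10 is W: Alice should move to 9, handing over an L position.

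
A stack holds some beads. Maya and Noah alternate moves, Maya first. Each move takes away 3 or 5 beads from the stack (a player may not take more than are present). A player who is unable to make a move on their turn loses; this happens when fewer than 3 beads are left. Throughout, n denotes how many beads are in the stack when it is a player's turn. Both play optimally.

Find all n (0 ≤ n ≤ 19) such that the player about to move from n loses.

0, 1, 2, 8, 9, 10, 16, 17, 18

Compute win/loss labels from the base case upward. A position with no move is L. Any other position is W if it can reach an L in one move, else L.
n=0: no move → L
n=1: no move → L
n=2: no move → L
n=3: reaches L-position 0 → W
n=4: reaches L-position 1 → W
n=5: reaches L-position 2 → W
n=6: reaches L-position 1 → W
n=7: reaches L-position 2 → W
n=8: only reaches 5(W), 3(W), all W → L
n=9: only reaches 6(W), 4(W), all W → L
n=10: only reaches 7(W), 5(W), all W → L
n=11: reaches L-position 8 → W
n=12: reaches L-position 9 → W
n=13: reaches L-position 10 → W
n=14: reaches L-position 9 → W
n=15: reaches L-position 10 → W
n=16: only reaches 13(W), 11(W), all W → L
n=17: only reaches 14(W), 12(W), all W → L
n=18: only reaches 15(W), 13(W), all W → L
n=19: reaches L-position 16 → W
Reading off the rows marked L gives the requested list; there are 9 such values of n.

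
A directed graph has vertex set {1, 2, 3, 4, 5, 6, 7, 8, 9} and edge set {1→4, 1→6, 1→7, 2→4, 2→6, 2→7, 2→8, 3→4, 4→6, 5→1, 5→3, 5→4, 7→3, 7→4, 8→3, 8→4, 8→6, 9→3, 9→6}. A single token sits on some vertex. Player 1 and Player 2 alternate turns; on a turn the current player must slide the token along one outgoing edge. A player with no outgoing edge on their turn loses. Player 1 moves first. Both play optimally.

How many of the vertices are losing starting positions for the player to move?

2

Build the W/L table. Terminal = L. A non-terminal position is W if it has a move to some L; otherwise it is L.
Every edge goes from a vertex to one that appears earlier in the order 6, 4, 3, 7, 8, 9, 1, 2, 5, so processing vertices in that order labels each vertex after all of its successors.
6: no outgoing edge → L
4: can move to 6, which is L ⇒ W
3: the only move is to 4(W), a W ⇒ L
7: can move to 3, which is L ⇒ W
8: can move to 3, which is L ⇒ W
9: can move to 3, which is L ⇒ W
1: can move to 6, which is L ⇒ W
2: can move to 6, which is L ⇒ W
5: can move to 3, which is L ⇒ W
The L vertices are 3, 6; that is 2 in all.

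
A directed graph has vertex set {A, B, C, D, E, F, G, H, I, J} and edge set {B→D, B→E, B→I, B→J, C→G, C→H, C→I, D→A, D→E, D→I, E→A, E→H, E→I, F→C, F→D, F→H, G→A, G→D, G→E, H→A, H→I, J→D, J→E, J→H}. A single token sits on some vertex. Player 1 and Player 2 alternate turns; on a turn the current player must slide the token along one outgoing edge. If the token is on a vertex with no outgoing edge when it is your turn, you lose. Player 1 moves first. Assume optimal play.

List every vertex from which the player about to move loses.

Build the W/L table. Terminal = L. A non-terminal position is W if it has a move to some L; otherwise it is L.
Every edge goes from a vertex to one that appears earlier in the order A, I, H, E, D, G, C, J, F, B, so processing vertices in that order labels each vertex after all of its successors.
A: no outgoing edge → L
I: no outgoing edge → L
H: →I(L), so W
E: →I(L), so W
D: →I(L), so W
G: →A(L), so W
C: →I(L), so W
J: →D(W), E(W), H(W) — all W, so L
F: →C(W), D(W), H(W) — all W, so L
B: →J(L), so W
Reading off the rows marked L gives the requested list; there are 4 such vertices.

A, F, I, J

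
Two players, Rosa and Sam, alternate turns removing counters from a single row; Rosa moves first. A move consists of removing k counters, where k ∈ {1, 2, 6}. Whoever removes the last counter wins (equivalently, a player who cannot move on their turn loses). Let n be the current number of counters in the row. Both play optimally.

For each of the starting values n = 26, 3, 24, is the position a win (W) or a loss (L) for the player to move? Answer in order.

26: W, 3: L, 24: L

Label each position W (a win for the player to move) or L (a loss). A position with no legal move is L; any other position is W exactly when some move reaches an L, and L when every move reaches a W.
n=0: no move → L
n=1: can move to 0, which is L ⇒ W
n=2: can move to 0, which is L ⇒ W
n=3: moves to 2(W), 1(W); every one is W ⇒ L
n=4: can move to 3, which is L ⇒ W
n=5: can move to 3, which is L ⇒ W
n=6: can move to 0, which is L ⇒ W
n=7: moves to 6(W), 5(W), 1(W); every one is W ⇒ L
n=8: can move to 7, which is L ⇒ W
n=9: can move to 7, which is L ⇒ W
n=10: moves to 9(W), 8(W), 4(W); every one is W ⇒ L
n=11: can move to 10, which is L ⇒ W
n=12: can move to 10, which is L ⇒ W
n=13: can move to 7, which is L ⇒ W
n=14: moves to 13(W), 12(W), 8(W); every one is W ⇒ L
n=15: can move to 14, which is L ⇒ W
n=16: can move to 14, which is L ⇒ W
n=17: moves to 16(W), 15(W), 11(W); every one is W ⇒ L
n=18: can move to 17, which is L ⇒ W
n=19: can move to 17, which is L ⇒ W
n=20: can move to 14, which is L ⇒ W
n=21: moves to 20(W), 19(W), 15(W); every one is W ⇒ L
n=22: can move to 21, which is L ⇒ W
n=23: can move to 21, which is L ⇒ W
n=24: moves to 23(W), 22(W), 18(W); every one is W ⇒ L
n=25: can move to 24, which is L ⇒ W
n=26: can move to 24, which is L ⇒ W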